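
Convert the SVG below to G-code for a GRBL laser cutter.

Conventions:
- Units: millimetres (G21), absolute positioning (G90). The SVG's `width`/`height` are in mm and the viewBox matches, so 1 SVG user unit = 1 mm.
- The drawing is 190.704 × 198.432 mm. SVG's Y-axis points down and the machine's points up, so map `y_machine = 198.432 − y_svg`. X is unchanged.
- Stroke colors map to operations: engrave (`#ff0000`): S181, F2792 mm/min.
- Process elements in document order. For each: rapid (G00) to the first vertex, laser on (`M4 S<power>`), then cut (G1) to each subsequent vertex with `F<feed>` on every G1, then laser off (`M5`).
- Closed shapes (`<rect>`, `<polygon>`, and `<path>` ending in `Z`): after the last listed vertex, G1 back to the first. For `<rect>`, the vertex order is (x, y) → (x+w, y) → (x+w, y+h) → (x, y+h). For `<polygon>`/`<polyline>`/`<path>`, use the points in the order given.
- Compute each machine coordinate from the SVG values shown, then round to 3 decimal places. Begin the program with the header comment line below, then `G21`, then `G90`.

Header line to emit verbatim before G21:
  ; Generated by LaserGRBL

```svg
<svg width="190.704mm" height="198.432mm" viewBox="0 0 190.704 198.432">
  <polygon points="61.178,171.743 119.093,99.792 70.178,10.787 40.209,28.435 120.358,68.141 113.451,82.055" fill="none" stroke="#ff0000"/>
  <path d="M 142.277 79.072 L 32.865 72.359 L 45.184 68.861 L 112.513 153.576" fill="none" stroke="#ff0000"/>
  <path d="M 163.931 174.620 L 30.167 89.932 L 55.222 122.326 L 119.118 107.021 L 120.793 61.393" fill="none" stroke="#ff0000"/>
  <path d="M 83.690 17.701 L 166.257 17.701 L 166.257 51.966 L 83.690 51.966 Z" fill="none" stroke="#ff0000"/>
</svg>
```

1 u = 1 mm; y_m = 198.432 − y.

[1] `<polygon>` closed polygon, #ff0000→engrave S181 F2792: (61.178,26.689) → (119.093,98.640) → (70.178,187.645) → (40.209,169.997) → (120.358,130.291) → (113.451,116.377) → (61.178,26.689) (closed)

[2] `<path>` open polyline, #ff0000→engrave S181 F2792: (142.277,119.360) → (32.865,126.073) → (45.184,129.571) → (112.513,44.856)

[3] `<path>` open polyline, #ff0000→engrave S181 F2792: (163.931,23.812) → (30.167,108.500) → (55.222,76.106) → (119.118,91.411) → (120.793,137.039)

[4] `<path>` rectangle, #ff0000→engrave S181 F2792: (83.690,180.731) → (166.257,180.731) → (166.257,146.466) → (83.690,146.466) → (83.690,180.731) (closed)

; Generated by LaserGRBL
G21
G90
G00 X61.178 Y26.689
M4 S181
G1 X119.093 Y98.640 F2792
G1 X70.178 Y187.645 F2792
G1 X40.209 Y169.997 F2792
G1 X120.358 Y130.291 F2792
G1 X113.451 Y116.377 F2792
G1 X61.178 Y26.689 F2792
M5
G00 X142.277 Y119.360
M4 S181
G1 X32.865 Y126.073 F2792
G1 X45.184 Y129.571 F2792
G1 X112.513 Y44.856 F2792
M5
G00 X163.931 Y23.812
M4 S181
G1 X30.167 Y108.500 F2792
G1 X55.222 Y76.106 F2792
G1 X119.118 Y91.411 F2792
G1 X120.793 Y137.039 F2792
M5
G00 X83.690 Y180.731
M4 S181
G1 X166.257 Y180.731 F2792
G1 X166.257 Y146.466 F2792
G1 X83.690 Y146.466 F2792
G1 X83.690 Y180.731 F2792
M5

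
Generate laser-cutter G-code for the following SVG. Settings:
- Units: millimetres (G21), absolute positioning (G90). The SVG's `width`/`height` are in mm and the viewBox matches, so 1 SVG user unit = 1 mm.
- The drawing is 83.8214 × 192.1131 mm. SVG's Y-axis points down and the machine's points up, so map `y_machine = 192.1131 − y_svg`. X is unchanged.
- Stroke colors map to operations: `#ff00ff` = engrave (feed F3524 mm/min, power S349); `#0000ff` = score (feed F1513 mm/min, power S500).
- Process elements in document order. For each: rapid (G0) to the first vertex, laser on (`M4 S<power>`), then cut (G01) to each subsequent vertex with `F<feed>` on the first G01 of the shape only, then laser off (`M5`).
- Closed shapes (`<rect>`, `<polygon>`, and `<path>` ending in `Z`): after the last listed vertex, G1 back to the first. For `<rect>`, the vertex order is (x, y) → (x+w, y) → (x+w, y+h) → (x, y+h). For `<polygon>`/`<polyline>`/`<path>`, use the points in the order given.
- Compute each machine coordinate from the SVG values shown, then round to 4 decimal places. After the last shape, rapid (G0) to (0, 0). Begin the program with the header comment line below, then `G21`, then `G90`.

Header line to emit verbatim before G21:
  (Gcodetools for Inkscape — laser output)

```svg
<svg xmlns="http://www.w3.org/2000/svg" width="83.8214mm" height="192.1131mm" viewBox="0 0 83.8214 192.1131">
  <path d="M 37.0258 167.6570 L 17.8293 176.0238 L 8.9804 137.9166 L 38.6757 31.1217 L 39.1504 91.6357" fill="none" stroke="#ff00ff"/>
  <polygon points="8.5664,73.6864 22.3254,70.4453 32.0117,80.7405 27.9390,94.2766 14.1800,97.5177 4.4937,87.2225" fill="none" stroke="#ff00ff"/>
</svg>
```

Since the viewBox matches the mm dimensions, user units are millimetres directly. The only transform is the Y-flip y_m = 192.1131 − y_svg.

Shape 1 is a open polyline drawn with `<path>`. Its stroke #ff00ff means engrave at S349, F3524. After flipping Y the toolpath is (37.0258,24.4561) → (17.8293,16.0893) → (8.9804,54.1965) → (38.6757,160.9914) → (39.1504,100.4774).

Shape 2 is a regular polygon drawn with `<polygon>`. Its stroke #ff00ff means engrave at S349, F3524. After flipping Y the toolpath is (8.5664,118.4267) → (22.3254,121.6678) → (32.0117,111.3726) → (27.9390,97.8365) → (14.1800,94.5954) → (4.4937,104.8906) → (8.5664,118.4267), returning to the start.

(Gcodetools for Inkscape — laser output)
G21
G90
G0 X37.0258 Y24.4561
M4 S349
G01 X17.8293 Y16.0893 F3524
G01 X8.9804 Y54.1965
G01 X38.6757 Y160.9914
G01 X39.1504 Y100.4774
M5
G0 X8.5664 Y118.4267
M4 S349
G01 X22.3254 Y121.6678 F3524
G01 X32.0117 Y111.3726
G01 X27.9390 Y97.8365
G01 X14.1800 Y94.5954
G01 X4.4937 Y104.8906
G01 X8.5664 Y118.4267
M5
G0 X0.0000 Y0.0000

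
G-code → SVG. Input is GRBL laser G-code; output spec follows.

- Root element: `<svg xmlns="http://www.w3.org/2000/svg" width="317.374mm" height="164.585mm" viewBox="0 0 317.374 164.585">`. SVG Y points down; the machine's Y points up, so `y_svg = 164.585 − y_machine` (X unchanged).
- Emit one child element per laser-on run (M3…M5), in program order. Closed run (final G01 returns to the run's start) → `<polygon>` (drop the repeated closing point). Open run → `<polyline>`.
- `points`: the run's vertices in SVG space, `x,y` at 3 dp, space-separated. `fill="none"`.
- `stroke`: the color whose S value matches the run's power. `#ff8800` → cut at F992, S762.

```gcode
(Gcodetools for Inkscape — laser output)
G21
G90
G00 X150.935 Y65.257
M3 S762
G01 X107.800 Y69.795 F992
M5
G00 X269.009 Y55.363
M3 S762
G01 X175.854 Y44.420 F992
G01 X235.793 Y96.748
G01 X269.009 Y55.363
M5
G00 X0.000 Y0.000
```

y_svg = 164.585 − y_m. Every run uses S762, so all elements get stroke `#ff8800` (cut).

[1] open run; points: 150.935,99.328 107.800,94.790

[2] closed run; points: 269.009,109.222 175.854,120.165 235.793,67.837

<svg xmlns="http://www.w3.org/2000/svg" width="317.374mm" height="164.585mm" viewBox="0 0 317.374 164.585">
  <polyline points="150.935,99.328 107.800,94.790" fill="none" stroke="#ff8800"/>
  <polygon points="269.009,109.222 175.854,120.165 235.793,67.837" fill="none" stroke="#ff8800"/>
</svg>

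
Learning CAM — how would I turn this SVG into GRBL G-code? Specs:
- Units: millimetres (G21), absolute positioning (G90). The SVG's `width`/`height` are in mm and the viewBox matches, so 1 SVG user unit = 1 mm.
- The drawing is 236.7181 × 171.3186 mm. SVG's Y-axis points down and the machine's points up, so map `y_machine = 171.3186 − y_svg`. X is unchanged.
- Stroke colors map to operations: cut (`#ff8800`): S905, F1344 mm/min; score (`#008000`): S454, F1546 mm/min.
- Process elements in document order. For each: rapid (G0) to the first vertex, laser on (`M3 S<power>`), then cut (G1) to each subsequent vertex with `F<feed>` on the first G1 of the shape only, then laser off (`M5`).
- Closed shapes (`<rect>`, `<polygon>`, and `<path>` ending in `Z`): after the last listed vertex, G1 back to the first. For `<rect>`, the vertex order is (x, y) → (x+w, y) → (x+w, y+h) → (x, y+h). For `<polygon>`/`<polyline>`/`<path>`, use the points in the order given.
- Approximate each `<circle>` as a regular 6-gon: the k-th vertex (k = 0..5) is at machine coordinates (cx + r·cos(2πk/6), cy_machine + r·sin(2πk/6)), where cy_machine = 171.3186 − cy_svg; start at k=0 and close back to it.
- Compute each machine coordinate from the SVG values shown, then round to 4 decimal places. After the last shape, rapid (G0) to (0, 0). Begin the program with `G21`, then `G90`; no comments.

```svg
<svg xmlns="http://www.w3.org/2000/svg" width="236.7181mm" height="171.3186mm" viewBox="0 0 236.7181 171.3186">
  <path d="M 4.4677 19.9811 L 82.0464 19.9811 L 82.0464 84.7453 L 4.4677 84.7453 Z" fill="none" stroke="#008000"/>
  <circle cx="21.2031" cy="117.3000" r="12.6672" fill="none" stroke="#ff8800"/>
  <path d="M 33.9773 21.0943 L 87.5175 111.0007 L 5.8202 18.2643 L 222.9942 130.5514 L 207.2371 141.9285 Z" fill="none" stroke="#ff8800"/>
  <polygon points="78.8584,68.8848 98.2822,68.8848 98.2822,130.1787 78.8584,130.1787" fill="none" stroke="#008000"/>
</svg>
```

G21
G90
G0 X4.4677 Y151.3375
M3 S454
G1 X82.0464 Y151.3375 F1546
G1 X82.0464 Y86.5733
G1 X4.4677 Y86.5733
G1 X4.4677 Y151.3375
M5
G0 X33.8703 Y54.0186
M3 S905
G1 X27.5367 Y64.9887 F1344
G1 X14.8695 Y64.9887
G1 X8.5359 Y54.0186
G1 X14.8695 Y43.0485
G1 X27.5367 Y43.0485
G1 X33.8703 Y54.0186
M5
G0 X33.9773 Y150.2243
M3 S905
G1 X87.5175 Y60.3179 F1344
G1 X5.8202 Y153.0543
G1 X222.9942 Y40.7672
G1 X207.2371 Y29.3901
G1 X33.9773 Y150.2243
M5
G0 X78.8584 Y102.4338
M3 S454
G1 X98.2822 Y102.4338 F1546
G1 X98.2822 Y41.1399
G1 X78.8584 Y41.1399
G1 X78.8584 Y102.4338
M5
G0 X0.0000 Y0.0000

1 u = 1 mm; y_m = 171.3186 − y.

[1] `<path>` rectangle, #008000→score S454 F1546: (4.4677,151.3375) → (82.0464,151.3375) → (82.0464,86.5733) → (4.4677,86.5733) → (4.4677,151.3375) (closed)

[2] `<circle>` circle, #ff8800→cut S905 F1344: (33.8703,54.0186) → (27.5367,64.9887) → (14.8695,64.9887) → (8.5359,54.0186) → (14.8695,43.0485) → (27.5367,43.0485) → (33.8703,54.0186) (closed)

[3] `<path>` closed polygon, #ff8800→cut S905 F1344: (33.9773,150.2243) → (87.5175,60.3179) → (5.8202,153.0543) → (222.9942,40.7672) → (207.2371,29.3901) → (33.9773,150.2243) (closed)

[4] `<polygon>` rectangle, #008000→score S454 F1546: (78.8584,102.4338) → (98.2822,102.4338) → (98.2822,41.1399) → (78.8584,41.1399) → (78.8584,102.4338) (closed)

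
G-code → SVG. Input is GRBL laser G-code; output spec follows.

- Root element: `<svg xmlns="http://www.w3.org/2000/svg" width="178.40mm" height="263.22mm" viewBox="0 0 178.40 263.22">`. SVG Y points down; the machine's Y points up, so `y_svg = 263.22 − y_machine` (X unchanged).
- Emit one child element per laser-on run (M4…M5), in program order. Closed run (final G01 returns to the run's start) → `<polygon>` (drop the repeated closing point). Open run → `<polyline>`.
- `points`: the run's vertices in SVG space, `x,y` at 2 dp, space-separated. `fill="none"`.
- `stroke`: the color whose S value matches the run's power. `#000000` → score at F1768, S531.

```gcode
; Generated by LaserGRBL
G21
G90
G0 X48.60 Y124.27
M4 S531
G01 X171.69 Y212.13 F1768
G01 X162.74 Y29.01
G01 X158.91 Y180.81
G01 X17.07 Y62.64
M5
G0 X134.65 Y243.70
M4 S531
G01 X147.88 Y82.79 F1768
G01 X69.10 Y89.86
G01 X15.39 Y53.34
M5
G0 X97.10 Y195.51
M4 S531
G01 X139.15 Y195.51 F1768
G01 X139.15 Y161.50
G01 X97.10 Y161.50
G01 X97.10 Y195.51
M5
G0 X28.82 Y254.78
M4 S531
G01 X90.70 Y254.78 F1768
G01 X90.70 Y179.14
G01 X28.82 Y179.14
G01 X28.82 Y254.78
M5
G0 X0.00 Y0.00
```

y_svg = 263.22 − y_m. Every run uses S531, so all elements get stroke `#000000` (score).

[1] open run; points: 48.60,138.95 171.69,51.09 162.74,234.21 158.91,82.41 17.07,200.58

[2] open run; points: 134.65,19.52 147.88,180.43 69.10,173.36 15.39,209.88

[3] closed run; points: 97.10,67.71 139.15,67.71 139.15,101.72 97.10,101.72

[4] closed run; points: 28.82,8.44 90.70,8.44 90.70,84.08 28.82,84.08

<svg xmlns="http://www.w3.org/2000/svg" width="178.40mm" height="263.22mm" viewBox="0 0 178.40 263.22">
  <polyline points="48.60,138.95 171.69,51.09 162.74,234.21 158.91,82.41 17.07,200.58" fill="none" stroke="#000000"/>
  <polyline points="134.65,19.52 147.88,180.43 69.10,173.36 15.39,209.88" fill="none" stroke="#000000"/>
  <polygon points="97.10,67.71 139.15,67.71 139.15,101.72 97.10,101.72" fill="none" stroke="#000000"/>
  <polygon points="28.82,8.44 90.70,8.44 90.70,84.08 28.82,84.08" fill="none" stroke="#000000"/>
</svg>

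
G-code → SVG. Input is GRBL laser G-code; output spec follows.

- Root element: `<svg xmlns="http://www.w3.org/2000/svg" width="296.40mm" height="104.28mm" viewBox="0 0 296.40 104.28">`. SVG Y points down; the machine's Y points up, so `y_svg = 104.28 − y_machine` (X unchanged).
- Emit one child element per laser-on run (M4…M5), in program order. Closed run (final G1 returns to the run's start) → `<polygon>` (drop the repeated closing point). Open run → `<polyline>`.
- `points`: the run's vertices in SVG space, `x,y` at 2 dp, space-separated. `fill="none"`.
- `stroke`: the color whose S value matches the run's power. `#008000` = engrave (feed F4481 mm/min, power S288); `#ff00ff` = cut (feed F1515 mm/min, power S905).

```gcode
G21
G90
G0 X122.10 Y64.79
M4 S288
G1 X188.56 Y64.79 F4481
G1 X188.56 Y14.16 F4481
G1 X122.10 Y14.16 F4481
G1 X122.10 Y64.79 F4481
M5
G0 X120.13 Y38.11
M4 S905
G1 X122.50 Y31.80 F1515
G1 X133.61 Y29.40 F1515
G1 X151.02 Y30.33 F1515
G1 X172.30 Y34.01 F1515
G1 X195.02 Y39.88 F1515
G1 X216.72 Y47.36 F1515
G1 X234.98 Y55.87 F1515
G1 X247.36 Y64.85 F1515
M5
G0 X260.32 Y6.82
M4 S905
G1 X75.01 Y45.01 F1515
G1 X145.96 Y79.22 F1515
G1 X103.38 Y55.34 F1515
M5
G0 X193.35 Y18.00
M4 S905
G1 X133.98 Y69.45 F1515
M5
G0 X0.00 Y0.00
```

<svg xmlns="http://www.w3.org/2000/svg" width="296.40mm" height="104.28mm" viewBox="0 0 296.40 104.28">
  <polygon points="122.10,39.49 188.56,39.49 188.56,90.12 122.10,90.12" fill="none" stroke="#008000"/>
  <polyline points="120.13,66.17 122.50,72.48 133.61,74.88 151.02,73.95 172.30,70.27 195.02,64.40 216.72,56.92 234.98,48.41 247.36,39.43" fill="none" stroke="#ff00ff"/>
  <polyline points="260.32,97.46 75.01,59.27 145.96,25.06 103.38,48.94" fill="none" stroke="#ff00ff"/>
  <polyline points="193.35,86.28 133.98,34.83" fill="none" stroke="#ff00ff"/>
</svg>

Each laser-on run becomes one SVG element. Flip Y back into SVG space with y_svg = 104.28 − y_machine.

Run 1: power S288 maps to stroke `#008000` (engrave). The run returns to its start, so emit a `<polygon>` with points (Y-flipped): 122.10,39.49 188.56,39.49 188.56,90.12 122.10,90.12.

Run 2: power S905 maps to stroke `#ff00ff` (cut). The run is open, so emit a `<polyline>` with points (Y-flipped): 120.13,66.17 122.50,72.48 133.61,74.88 151.02,73.95 172.30,70.27 195.02,64.40 216.72,56.92 234.98,48.41 247.36,39.43.

Run 3: power S905 maps to stroke `#ff00ff` (cut). The run is open, so emit a `<polyline>` with points (Y-flipped): 260.32,97.46 75.01,59.27 145.96,25.06 103.38,48.94.

Run 4: power S905 maps to stroke `#ff00ff` (cut). The run is open, so emit a `<polyline>` with points (Y-flipped): 193.35,86.28 133.98,34.83.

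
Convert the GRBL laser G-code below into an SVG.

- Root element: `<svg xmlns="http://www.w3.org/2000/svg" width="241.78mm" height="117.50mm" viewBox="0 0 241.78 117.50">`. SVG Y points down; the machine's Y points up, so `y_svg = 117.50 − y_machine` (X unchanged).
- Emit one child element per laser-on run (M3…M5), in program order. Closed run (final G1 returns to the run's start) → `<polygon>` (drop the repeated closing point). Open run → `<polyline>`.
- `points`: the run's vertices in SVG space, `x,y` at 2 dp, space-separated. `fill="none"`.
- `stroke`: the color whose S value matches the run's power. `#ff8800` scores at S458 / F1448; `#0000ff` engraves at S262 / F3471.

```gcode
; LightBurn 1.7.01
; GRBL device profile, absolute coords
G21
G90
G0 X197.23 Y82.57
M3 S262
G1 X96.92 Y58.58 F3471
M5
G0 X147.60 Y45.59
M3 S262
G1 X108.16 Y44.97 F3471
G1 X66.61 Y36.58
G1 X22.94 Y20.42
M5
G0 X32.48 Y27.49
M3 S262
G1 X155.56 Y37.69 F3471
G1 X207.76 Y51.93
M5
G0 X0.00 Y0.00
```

Each laser-on run becomes one SVG element. Flip Y back into SVG space with y_svg = 117.50 − y_machine. Every run uses S262, so all elements get stroke `#0000ff` (engrave).

Run 1: The run is open, so emit a `<polyline>` with points (Y-flipped): 197.23,34.93 96.92,58.92.

Run 2: The run is open, so emit a `<polyline>` with points (Y-flipped): 147.60,71.91 108.16,72.53 66.61,80.92 22.94,97.08.

Run 3: The run is open, so emit a `<polyline>` with points (Y-flipped): 32.48,90.01 155.56,79.81 207.76,65.57.

<svg xmlns="http://www.w3.org/2000/svg" width="241.78mm" height="117.50mm" viewBox="0 0 241.78 117.50">
  <polyline points="197.23,34.93 96.92,58.92" fill="none" stroke="#0000ff"/>
  <polyline points="147.60,71.91 108.16,72.53 66.61,80.92 22.94,97.08" fill="none" stroke="#0000ff"/>
  <polyline points="32.48,90.01 155.56,79.81 207.76,65.57" fill="none" stroke="#0000ff"/>
</svg>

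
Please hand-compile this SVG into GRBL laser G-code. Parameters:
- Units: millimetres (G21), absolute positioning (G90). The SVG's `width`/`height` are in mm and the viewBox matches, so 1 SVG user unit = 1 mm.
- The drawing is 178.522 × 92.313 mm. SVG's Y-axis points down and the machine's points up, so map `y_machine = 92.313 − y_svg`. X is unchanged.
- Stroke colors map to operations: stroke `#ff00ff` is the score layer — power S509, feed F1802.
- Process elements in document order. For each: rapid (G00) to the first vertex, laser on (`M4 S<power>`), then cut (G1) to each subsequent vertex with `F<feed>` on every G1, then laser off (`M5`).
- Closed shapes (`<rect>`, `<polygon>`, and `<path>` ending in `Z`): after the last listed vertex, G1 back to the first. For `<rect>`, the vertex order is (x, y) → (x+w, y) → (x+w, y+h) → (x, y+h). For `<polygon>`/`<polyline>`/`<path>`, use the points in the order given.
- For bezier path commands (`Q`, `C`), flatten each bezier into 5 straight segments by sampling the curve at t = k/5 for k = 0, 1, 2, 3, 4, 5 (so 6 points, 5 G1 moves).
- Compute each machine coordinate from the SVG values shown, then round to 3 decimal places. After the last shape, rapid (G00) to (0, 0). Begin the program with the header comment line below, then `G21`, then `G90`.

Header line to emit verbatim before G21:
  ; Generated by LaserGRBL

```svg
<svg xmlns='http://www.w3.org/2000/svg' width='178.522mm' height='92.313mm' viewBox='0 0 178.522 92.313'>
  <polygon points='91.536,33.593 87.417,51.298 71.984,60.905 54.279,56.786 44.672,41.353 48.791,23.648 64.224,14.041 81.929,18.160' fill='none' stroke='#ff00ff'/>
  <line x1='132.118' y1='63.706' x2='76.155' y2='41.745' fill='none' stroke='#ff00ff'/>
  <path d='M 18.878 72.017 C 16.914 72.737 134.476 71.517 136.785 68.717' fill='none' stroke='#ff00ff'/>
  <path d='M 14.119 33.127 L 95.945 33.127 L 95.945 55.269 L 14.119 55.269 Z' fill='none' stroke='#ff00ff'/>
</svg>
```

; Generated by LaserGRBL
G21
G90
G00 X91.536 Y58.720
M4 S509
G1 X87.417 Y41.015 F1802
G1 X71.984 Y31.408 F1802
G1 X54.279 Y35.527 F1802
G1 X44.672 Y50.960 F1802
G1 X48.791 Y68.665 F1802
G1 X64.224 Y78.272 F1802
G1 X81.929 Y74.153 F1802
G1 X91.536 Y58.720 F1802
M5
G00 X132.118 Y28.607
M4 S509
G1 X76.155 Y50.568 F1802
M5
G00 X18.878 Y20.296
M4 S509
G1 X30.164 Y20.094 F1802
G1 X58.868 Y20.340 F1802
G1 X93.719 Y21.017 F1802
G1 X123.447 Y22.108 F1802
G1 X136.785 Y23.596 F1802
M5
G00 X14.119 Y59.186
M4 S509
G1 X95.945 Y59.186 F1802
G1 X95.945 Y37.044 F1802
G1 X14.119 Y37.044 F1802
G1 X14.119 Y59.186 F1802
M5
G00 X0.000 Y0.000

viewBox `0 0 178.522 92.313` with mm width/height → 1 unit = 1 mm. Flip: y_m = 92.313 − y_svg.

**Shape 1** — `<polygon>` regular polygon, stroke `#ff00ff` → score (S509, F1802). Machine vertices: (91.536,58.720) → (87.417,41.015) → (71.984,31.408) → (54.279,35.527) → (44.672,50.960) → (48.791,68.665) → (64.224,78.272) → (81.929,74.153) → (91.536,58.720). Closed: final G1 returns to the first vertex.

**Shape 2** — `<line>` line segment, stroke `#ff00ff` → score (S509, F1802). Machine vertices: (132.118,28.607) → (76.155,50.568). Open path.

**Shape 3** — `<path>` cubic bezier, stroke `#ff00ff` → score (S509, F1802). Control points (SVG): P0=(18.878,72.017), P1=(16.914,72.737), P2=(134.476,71.517), P3=(136.785,68.717); sampled at t=k/5. Machine vertices: (18.878,20.296) → (30.164,20.094) → (58.868,20.340) → (93.719,21.017) → (123.447,22.108) → (136.785,23.596). Open path.

**Shape 4** — `<path>` rectangle, stroke `#ff00ff` → score (S509, F1802). Machine vertices: (14.119,59.186) → (95.945,59.186) → (95.945,37.044) → (14.119,37.044) → (14.119,59.186). Closed: final G1 returns to the first vertex.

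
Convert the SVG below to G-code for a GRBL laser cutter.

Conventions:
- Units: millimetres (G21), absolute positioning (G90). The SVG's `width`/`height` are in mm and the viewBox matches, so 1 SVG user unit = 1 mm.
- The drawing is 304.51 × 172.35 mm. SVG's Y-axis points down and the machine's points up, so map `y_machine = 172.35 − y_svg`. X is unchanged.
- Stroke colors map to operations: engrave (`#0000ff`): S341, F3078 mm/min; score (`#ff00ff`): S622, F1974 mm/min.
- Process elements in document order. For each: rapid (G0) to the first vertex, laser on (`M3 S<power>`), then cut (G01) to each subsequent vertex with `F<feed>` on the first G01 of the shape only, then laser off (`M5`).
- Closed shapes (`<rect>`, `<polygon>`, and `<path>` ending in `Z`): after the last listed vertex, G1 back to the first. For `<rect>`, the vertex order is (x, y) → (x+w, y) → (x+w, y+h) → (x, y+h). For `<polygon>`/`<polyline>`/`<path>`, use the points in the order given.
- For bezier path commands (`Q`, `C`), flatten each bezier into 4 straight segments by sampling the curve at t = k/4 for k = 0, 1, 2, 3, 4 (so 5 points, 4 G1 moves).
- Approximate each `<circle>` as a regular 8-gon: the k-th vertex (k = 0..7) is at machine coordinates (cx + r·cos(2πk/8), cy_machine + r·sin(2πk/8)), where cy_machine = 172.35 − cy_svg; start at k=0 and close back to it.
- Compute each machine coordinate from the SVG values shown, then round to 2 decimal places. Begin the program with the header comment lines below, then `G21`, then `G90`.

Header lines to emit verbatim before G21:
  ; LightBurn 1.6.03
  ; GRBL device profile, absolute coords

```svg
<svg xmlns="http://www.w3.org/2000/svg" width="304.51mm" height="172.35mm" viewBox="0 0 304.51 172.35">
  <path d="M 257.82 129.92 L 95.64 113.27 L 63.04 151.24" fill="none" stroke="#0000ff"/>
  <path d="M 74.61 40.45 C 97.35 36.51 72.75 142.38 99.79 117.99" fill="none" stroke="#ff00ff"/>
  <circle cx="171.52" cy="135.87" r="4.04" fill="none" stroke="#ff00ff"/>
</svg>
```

viewBox `0 0 304.51 172.35` with mm width/height → 1 unit = 1 mm. Flip: y_m = 172.35 − y_svg.

**Shape 1** — `<path>` open polyline, stroke `#0000ff` → engrave (S341, F3078). Machine vertices: (257.82,42.43) → (95.64,59.08) → (63.04,21.11). Open path.

**Shape 2** — `<path>` cubic bezier, stroke `#ff00ff` → score (S622, F1974). Control points (SVG): P0=(74.61,40.45), P1=(97.35,36.51), P2=(72.75,142.38), P3=(99.79,117.99); sampled at t=k/4. Machine vertices: (74.61,131.90) → (84.34,118.02) → (85.59,85.46) → (87.65,56.74) → (99.79,54.36). Open path.

**Shape 3** — `<circle>` circle, stroke `#ff00ff` → score (S622, F1974). Machine vertices: (175.56,36.48) → (174.38,39.34) → (171.52,40.52) → (168.66,39.34) → (167.48,36.48) → (168.66,33.62) → (171.52,32.44) → (174.38,33.62) → (175.56,36.48). Closed: final G1 returns to the first vertex.

; LightBurn 1.6.03
; GRBL device profile, absolute coords
G21
G90
G0 X257.82 Y42.43
M3 S341
G01 X95.64 Y59.08 F3078
G01 X63.04 Y21.11
M5
G0 X74.61 Y131.90
M3 S622
G01 X84.34 Y118.02 F1974
G01 X85.59 Y85.46
G01 X87.65 Y56.74
G01 X99.79 Y54.36
M5
G0 X175.56 Y36.48
M3 S622
G01 X174.38 Y39.34 F1974
G01 X171.52 Y40.52
G01 X168.66 Y39.34
G01 X167.48 Y36.48
G01 X168.66 Y33.62
G01 X171.52 Y32.44
G01 X174.38 Y33.62
G01 X175.56 Y36.48
M5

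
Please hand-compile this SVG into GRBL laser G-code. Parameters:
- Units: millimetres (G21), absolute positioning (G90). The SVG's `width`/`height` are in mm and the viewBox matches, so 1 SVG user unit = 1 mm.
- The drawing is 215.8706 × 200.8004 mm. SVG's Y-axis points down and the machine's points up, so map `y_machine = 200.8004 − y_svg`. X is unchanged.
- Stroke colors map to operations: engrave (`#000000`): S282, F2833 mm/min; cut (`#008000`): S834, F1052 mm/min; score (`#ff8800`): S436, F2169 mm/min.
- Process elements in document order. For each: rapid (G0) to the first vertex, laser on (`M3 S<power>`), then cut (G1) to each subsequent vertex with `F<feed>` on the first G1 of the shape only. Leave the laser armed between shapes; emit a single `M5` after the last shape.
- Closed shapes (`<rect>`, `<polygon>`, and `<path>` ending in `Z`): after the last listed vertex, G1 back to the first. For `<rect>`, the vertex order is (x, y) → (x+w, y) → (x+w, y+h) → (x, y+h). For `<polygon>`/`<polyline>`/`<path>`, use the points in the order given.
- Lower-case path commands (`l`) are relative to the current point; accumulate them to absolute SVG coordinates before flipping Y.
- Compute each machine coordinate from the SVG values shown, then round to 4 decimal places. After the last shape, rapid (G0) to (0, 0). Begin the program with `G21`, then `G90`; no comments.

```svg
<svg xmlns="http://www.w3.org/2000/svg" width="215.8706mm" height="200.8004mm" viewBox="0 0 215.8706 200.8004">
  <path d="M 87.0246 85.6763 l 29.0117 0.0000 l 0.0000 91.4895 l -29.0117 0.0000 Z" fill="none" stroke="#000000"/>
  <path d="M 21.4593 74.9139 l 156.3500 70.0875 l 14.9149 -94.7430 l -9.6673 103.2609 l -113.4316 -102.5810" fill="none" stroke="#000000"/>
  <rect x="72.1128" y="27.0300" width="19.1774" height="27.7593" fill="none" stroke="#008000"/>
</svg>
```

G21
G90
G0 X87.0246 Y115.1241
M3 S282
G1 X116.0363 Y115.1241 F2833
G1 X116.0363 Y23.6346
G1 X87.0246 Y23.6346
G1 X87.0246 Y115.1241
G0 X21.4593 Y125.8865
M3 S282
G1 X177.8093 Y55.7990 F2833
G1 X192.7242 Y150.5420
G1 X183.0569 Y47.2811
G1 X69.6253 Y149.8621
G0 X72.1128 Y173.7704
M3 S834
G1 X91.2902 Y173.7704 F1052
G1 X91.2902 Y146.0111
G1 X72.1128 Y146.0111
G1 X72.1128 Y173.7704
M5
G0 X0.0000 Y0.0000

viewBox `0 0 215.8706 200.8004` with mm width/height → 1 unit = 1 mm. Flip: y_m = 200.8004 − y_svg.

**Shape 1** — `<path>` rectangle, stroke `#000000` → engrave (S282, F2833). Machine vertices: (87.0246,115.1241) → (116.0363,115.1241) → (116.0363,23.6346) → (87.0246,23.6346) → (87.0246,115.1241). Closed: final G1 returns to the first vertex.

**Shape 2** — `<path>` open polyline, stroke `#000000` → engrave (S282, F2833). Machine vertices: (21.4593,125.8865) → (177.8093,55.7990) → (192.7242,150.5420) → (183.0569,47.2811) → (69.6253,149.8621). Open path.

**Shape 3** — `<rect>` rectangle, stroke `#008000` → cut (S834, F1052). Machine vertices: (72.1128,173.7704) → (91.2902,173.7704) → (91.2902,146.0111) → (72.1128,146.0111) → (72.1128,173.7704). Closed: final G1 returns to the first vertex.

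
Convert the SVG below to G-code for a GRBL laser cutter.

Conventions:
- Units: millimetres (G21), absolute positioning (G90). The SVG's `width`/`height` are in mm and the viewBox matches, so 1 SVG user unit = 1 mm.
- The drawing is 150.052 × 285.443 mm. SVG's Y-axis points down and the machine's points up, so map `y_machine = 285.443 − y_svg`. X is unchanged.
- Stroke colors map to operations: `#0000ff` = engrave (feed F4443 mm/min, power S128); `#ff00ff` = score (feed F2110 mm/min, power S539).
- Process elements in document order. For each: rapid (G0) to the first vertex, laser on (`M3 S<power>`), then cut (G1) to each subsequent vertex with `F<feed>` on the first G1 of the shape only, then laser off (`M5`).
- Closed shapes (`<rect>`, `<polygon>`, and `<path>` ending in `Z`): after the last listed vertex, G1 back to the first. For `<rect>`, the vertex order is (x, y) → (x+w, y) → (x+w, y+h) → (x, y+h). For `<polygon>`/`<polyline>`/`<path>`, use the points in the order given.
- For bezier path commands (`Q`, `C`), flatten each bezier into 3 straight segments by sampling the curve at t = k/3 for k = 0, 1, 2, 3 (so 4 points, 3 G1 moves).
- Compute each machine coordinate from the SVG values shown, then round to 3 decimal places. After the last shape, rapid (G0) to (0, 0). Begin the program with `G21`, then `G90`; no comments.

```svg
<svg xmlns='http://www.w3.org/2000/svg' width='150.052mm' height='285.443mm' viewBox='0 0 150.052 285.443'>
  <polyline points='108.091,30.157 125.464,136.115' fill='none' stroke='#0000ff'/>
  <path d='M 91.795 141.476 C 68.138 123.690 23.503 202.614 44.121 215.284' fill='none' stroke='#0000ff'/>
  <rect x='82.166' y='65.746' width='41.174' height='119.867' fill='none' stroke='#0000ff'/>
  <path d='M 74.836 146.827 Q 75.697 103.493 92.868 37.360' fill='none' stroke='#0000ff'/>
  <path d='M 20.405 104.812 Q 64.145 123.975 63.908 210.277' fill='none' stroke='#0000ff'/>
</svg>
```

viewBox `0 0 150.052 285.443` with mm width/height → 1 unit = 1 mm. Flip: y_m = 285.443 − y_svg.

**Shape 1** — `<polyline>` line segment, stroke `#0000ff` → engrave (S128, F4443). Machine vertices: (108.091,255.286) → (125.464,149.328). Open path.

**Shape 2** — `<path>` cubic bezier, stroke `#0000ff` → engrave (S128, F4443). Control points (SVG): P0=(91.795,141.476), P1=(68.138,123.690), P2=(23.503,202.614), P3=(44.121,215.284); sampled at t=k/3. Machine vertices: (91.795,143.967) → (64.339,135.552) → (42.060,98.878) → (44.121,70.159). Open path.

**Shape 3** — `<rect>` rectangle, stroke `#0000ff` → engrave (S128, F4443). Machine vertices: (82.166,219.697) → (123.340,219.697) → (123.340,99.830) → (82.166,99.830) → (82.166,219.697). Closed: final G1 returns to the first vertex.

**Shape 4** — `<path>` quadratic bezier, stroke `#0000ff` → engrave (S128, F4443). Control points (SVG): P0=(74.836,146.827), P1=(75.697,103.493), P2=(92.868,37.360); sampled at t=k/3. Machine vertices: (74.836,138.616) → (77.222,170.039) → (83.233,206.528) → (92.868,248.083). Open path.

**Shape 5** — `<path>` quadratic bezier, stroke `#0000ff` → engrave (S128, F4443). Control points (SVG): P0=(20.405,104.812), P1=(64.145,123.975), P2=(63.908,210.277); sampled at t=k/3. Machine vertices: (20.405,180.631) → (44.679,160.396) → (59.180,125.241) → (63.908,75.166). Open path.

G21
G90
G0 X108.091 Y255.286
M3 S128
G1 X125.464 Y149.328 F4443
M5
G0 X91.795 Y143.967
M3 S128
G1 X64.339 Y135.552 F4443
G1 X42.060 Y98.878
G1 X44.121 Y70.159
M5
G0 X82.166 Y219.697
M3 S128
G1 X123.340 Y219.697 F4443
G1 X123.340 Y99.830
G1 X82.166 Y99.830
G1 X82.166 Y219.697
M5
G0 X74.836 Y138.616
M3 S128
G1 X77.222 Y170.039 F4443
G1 X83.233 Y206.528
G1 X92.868 Y248.083
M5
G0 X20.405 Y180.631
M3 S128
G1 X44.679 Y160.396 F4443
G1 X59.180 Y125.241
G1 X63.908 Y75.166
M5
G0 X0.000 Y0.000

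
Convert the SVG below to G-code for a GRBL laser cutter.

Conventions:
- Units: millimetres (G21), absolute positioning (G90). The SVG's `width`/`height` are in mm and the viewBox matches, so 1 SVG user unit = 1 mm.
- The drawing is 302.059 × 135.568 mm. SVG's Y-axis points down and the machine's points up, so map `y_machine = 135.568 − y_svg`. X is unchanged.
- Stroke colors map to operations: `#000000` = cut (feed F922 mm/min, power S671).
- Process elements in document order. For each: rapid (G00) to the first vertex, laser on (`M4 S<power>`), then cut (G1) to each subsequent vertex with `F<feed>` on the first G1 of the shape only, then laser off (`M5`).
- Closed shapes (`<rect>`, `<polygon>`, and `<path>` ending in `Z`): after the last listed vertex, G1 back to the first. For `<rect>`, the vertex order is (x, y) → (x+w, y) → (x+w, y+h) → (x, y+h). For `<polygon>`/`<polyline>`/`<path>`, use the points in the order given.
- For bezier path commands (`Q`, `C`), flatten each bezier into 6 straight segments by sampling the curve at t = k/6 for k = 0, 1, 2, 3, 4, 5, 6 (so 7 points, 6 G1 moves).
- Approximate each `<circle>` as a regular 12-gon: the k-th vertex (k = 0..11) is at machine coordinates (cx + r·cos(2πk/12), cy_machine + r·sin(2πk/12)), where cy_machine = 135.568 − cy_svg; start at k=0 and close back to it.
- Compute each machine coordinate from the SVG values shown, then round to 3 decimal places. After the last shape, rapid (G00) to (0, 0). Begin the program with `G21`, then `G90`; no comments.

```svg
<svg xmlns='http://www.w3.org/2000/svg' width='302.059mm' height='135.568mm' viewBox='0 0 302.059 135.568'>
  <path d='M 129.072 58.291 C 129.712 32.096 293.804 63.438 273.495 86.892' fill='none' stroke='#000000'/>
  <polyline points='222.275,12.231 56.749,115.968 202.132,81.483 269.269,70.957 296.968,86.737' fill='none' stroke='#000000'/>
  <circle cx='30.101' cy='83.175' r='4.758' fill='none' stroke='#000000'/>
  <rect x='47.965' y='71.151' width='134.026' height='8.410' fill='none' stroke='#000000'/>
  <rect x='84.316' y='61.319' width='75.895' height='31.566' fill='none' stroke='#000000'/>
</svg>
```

1 u = 1 mm; y_m = 135.568 − y.

[1] `<path>` cubic bezier, #000000→cut S671 F922: (129.072,77.277) → (141.403,85.883) → (171.313,86.716) → (209.139,81.595) → (245.220,72.336) → (269.893,60.757) → (273.495,48.676)

[2] `<polyline>` open polyline, #000000→cut S671 F922: (222.275,123.337) → (56.749,19.600) → (202.132,54.085) → (269.269,64.611) → (296.968,48.831)

[3] `<circle>` circle, #000000→cut S671 F922: (34.859,52.393) → (34.222,54.772) → (32.480,56.514) → (30.101,57.151) → (27.722,56.514) → (25.980,54.772) → (25.343,52.393) → (25.980,50.014) → (27.722,48.272) → (30.101,47.635) → (32.480,48.272) → (34.222,50.014) → (34.859,52.393) (closed)

[4] `<rect>` rectangle, #000000→cut S671 F922: (47.965,64.417) → (181.991,64.417) → (181.991,56.007) → (47.965,56.007) → (47.965,64.417) (closed)

[5] `<rect>` rectangle, #000000→cut S671 F922: (84.316,74.249) → (160.211,74.249) → (160.211,42.683) → (84.316,42.683) → (84.316,74.249) (closed)

G21
G90
G00 X129.072 Y77.277
M4 S671
G1 X141.403 Y85.883 F922
G1 X171.313 Y86.716
G1 X209.139 Y81.595
G1 X245.220 Y72.336
G1 X269.893 Y60.757
G1 X273.495 Y48.676
M5
G00 X222.275 Y123.337
M4 S671
G1 X56.749 Y19.600 F922
G1 X202.132 Y54.085
G1 X269.269 Y64.611
G1 X296.968 Y48.831
M5
G00 X34.859 Y52.393
M4 S671
G1 X34.222 Y54.772 F922
G1 X32.480 Y56.514
G1 X30.101 Y57.151
G1 X27.722 Y56.514
G1 X25.980 Y54.772
G1 X25.343 Y52.393
G1 X25.980 Y50.014
G1 X27.722 Y48.272
G1 X30.101 Y47.635
G1 X32.480 Y48.272
G1 X34.222 Y50.014
G1 X34.859 Y52.393
M5
G00 X47.965 Y64.417
M4 S671
G1 X181.991 Y64.417 F922
G1 X181.991 Y56.007
G1 X47.965 Y56.007
G1 X47.965 Y64.417
M5
G00 X84.316 Y74.249
M4 S671
G1 X160.211 Y74.249 F922
G1 X160.211 Y42.683
G1 X84.316 Y42.683
G1 X84.316 Y74.249
M5
G00 X0.000 Y0.000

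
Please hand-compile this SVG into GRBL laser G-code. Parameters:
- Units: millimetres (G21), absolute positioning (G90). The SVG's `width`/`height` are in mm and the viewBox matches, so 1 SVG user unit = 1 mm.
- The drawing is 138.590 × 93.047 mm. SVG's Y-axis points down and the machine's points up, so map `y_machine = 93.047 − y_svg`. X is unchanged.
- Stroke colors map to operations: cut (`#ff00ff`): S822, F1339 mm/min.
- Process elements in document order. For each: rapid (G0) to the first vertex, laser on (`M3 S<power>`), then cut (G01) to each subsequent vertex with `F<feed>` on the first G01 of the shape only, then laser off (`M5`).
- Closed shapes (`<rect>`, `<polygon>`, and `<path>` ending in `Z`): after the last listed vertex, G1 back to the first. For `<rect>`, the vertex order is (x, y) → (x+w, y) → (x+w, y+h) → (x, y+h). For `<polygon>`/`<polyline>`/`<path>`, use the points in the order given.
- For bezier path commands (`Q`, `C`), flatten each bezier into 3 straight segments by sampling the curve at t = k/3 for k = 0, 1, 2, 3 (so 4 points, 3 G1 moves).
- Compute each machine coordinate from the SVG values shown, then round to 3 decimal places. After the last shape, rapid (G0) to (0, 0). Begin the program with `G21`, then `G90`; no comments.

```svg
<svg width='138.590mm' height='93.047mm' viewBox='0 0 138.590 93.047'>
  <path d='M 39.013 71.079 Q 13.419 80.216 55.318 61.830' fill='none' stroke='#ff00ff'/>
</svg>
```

G21
G90
G0 X39.013 Y21.968
M3 S822
G01 X29.450 Y18.935 F1339
G01 X34.885 Y22.018
G01 X55.318 Y31.217
M5
G0 X0.000 Y0.000

viewBox `0 0 138.590 93.047` with mm width/height → 1 unit = 1 mm. Flip: y_m = 93.047 − y_svg.

**Shape 1** — `<path>` quadratic bezier, stroke `#ff00ff` → cut (S822, F1339). Control points (SVG): P0=(39.013,71.079), P1=(13.419,80.216), P2=(55.318,61.830); sampled at t=k/3. Machine vertices: (39.013,21.968) → (29.450,18.935) → (34.885,22.018) → (55.318,31.217). Open path.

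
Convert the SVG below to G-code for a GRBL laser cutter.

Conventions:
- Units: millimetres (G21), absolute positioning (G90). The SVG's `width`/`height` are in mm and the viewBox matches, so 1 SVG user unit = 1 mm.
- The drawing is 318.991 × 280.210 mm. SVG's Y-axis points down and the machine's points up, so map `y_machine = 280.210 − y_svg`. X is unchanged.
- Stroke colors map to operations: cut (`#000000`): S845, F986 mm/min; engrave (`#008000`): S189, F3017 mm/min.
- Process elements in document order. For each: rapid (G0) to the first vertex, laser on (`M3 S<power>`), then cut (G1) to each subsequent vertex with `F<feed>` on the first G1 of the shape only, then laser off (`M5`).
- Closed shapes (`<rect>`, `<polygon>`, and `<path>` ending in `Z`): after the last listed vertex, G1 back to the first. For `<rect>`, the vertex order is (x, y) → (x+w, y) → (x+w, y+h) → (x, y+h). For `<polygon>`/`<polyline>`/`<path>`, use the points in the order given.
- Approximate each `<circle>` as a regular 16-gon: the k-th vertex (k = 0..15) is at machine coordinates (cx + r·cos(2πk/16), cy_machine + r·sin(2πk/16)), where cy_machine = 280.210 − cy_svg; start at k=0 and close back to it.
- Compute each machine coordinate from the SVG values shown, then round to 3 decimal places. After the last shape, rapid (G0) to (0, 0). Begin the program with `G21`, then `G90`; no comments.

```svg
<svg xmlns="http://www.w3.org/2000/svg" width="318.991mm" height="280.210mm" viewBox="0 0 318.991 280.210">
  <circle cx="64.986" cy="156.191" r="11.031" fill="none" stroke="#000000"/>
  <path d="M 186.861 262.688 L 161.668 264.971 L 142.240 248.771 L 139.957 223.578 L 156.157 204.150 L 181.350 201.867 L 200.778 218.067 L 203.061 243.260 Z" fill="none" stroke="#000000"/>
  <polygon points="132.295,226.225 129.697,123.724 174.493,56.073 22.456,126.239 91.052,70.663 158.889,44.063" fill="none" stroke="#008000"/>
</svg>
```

1 u = 1 mm; y_m = 280.210 − y.

[1] `<circle>` circle, #000000→cut S845 F986: (76.017,124.019) → (75.177,128.240) → (72.786,131.819) → (69.207,134.210) → (64.986,135.050) → (60.765,134.210) → (57.186,131.819) → (54.795,128.240) → (53.955,124.019) → (54.795,119.798) → (57.186,116.219) → (60.765,113.828) → (64.986,112.988) → (69.207,113.828) → (72.786,116.219) → (75.177,119.798) → (76.017,124.019) (closed)

[2] `<path>` regular polygon, #000000→cut S845 F986: (186.861,17.522) → (161.668,15.239) → (142.240,31.439) → (139.957,56.632) → (156.157,76.060) → (181.350,78.343) → (200.778,62.143) → (203.061,36.950) → (186.861,17.522) (closed)

[3] `<polygon>` closed polygon, #008000→engrave S189 F3017: (132.295,53.985) → (129.697,156.486) → (174.493,224.137) → (22.456,153.971) → (91.052,209.547) → (158.889,236.147) → (132.295,53.985) (closed)

G21
G90
G0 X76.017 Y124.019
M3 S845
G1 X75.177 Y128.240 F986
G1 X72.786 Y131.819
G1 X69.207 Y134.210
G1 X64.986 Y135.050
G1 X60.765 Y134.210
G1 X57.186 Y131.819
G1 X54.795 Y128.240
G1 X53.955 Y124.019
G1 X54.795 Y119.798
G1 X57.186 Y116.219
G1 X60.765 Y113.828
G1 X64.986 Y112.988
G1 X69.207 Y113.828
G1 X72.786 Y116.219
G1 X75.177 Y119.798
G1 X76.017 Y124.019
M5
G0 X186.861 Y17.522
M3 S845
G1 X161.668 Y15.239 F986
G1 X142.240 Y31.439
G1 X139.957 Y56.632
G1 X156.157 Y76.060
G1 X181.350 Y78.343
G1 X200.778 Y62.143
G1 X203.061 Y36.950
G1 X186.861 Y17.522
M5
G0 X132.295 Y53.985
M3 S189
G1 X129.697 Y156.486 F3017
G1 X174.493 Y224.137
G1 X22.456 Y153.971
G1 X91.052 Y209.547
G1 X158.889 Y236.147
G1 X132.295 Y53.985
M5
G0 X0.000 Y0.000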